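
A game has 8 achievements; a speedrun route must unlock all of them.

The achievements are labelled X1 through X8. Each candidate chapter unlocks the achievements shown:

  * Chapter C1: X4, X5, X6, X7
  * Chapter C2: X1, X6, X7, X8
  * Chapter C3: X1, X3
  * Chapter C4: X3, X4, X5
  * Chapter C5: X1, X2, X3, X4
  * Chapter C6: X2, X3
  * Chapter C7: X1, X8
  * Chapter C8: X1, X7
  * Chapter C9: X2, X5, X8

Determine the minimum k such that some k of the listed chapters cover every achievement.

Take {C2, C4, C6}. Their union is {X1, X2, X3, X4, X5, X6, X7, X8}, which is all 8 achievements.
No 2 of the 9 chapters cover everything (all 36 combinations miss at least one achievement), so 3 is optimal.

3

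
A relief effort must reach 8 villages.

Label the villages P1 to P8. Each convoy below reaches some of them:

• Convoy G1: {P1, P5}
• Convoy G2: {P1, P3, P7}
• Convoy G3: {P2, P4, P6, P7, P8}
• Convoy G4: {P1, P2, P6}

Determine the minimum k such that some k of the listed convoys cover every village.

Take {G1, G2, G3}. Their union is {P1, P2, P3, P4, P5, P6, P7, P8}, which is all 8 villages.
Only G2 contains P3, so G2 is forced; the remaining 5 villages need at least 2 more convoys (each remaining convoy adds at most 4) — so at least 3 convoys are needed, and 3 is optimal.

3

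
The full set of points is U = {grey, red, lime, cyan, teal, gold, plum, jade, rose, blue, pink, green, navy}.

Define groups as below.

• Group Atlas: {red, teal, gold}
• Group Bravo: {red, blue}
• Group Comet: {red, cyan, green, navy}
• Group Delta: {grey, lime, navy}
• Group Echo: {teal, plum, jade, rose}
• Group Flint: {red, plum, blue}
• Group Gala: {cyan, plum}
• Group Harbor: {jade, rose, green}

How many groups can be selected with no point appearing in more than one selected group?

4

Atlas, Delta, Gala, Harbor are pairwise disjoint (Atlas={red,teal,gold}; Delta={grey,lime,navy}; Gala={cyan,plum}; Harbor={jade,rose,green}).
Every remaining group overlaps one of these, and no 5 of the listed groups are pairwise disjoint, so 4 is the maximum.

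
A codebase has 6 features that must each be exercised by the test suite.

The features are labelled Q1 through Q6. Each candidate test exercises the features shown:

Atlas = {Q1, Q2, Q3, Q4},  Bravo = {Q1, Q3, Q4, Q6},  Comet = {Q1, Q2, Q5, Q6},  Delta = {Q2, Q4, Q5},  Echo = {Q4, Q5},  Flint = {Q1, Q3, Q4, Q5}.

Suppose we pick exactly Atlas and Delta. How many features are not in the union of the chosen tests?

1

Union of Atlas, Delta = {Q1, Q2, Q3, Q4, Q5}.
Not covered: Q6 — 1 feature.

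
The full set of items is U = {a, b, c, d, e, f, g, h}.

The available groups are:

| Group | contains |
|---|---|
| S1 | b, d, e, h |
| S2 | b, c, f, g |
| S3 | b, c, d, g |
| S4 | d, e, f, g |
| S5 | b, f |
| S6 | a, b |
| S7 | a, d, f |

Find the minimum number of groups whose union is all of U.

3

S1, S2, and S6 cover everything between them: the union {a, b, c, d, e, f, g, h} is all of U.
Only S1 contains h, so S1 is forced; the remaining 4 items need at least 2 more groups (each remaining group adds at most 3) — so at least 3 groups are needed, and 3 is optimal.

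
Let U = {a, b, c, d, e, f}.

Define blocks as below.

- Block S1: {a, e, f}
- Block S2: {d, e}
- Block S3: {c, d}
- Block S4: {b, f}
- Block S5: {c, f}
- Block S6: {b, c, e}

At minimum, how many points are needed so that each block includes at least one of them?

3

H = {c, d, f} meets every block (each contains at least one member of H), and |H| = 3.
No choice of 2 points meets every block, so 3 is the minimum.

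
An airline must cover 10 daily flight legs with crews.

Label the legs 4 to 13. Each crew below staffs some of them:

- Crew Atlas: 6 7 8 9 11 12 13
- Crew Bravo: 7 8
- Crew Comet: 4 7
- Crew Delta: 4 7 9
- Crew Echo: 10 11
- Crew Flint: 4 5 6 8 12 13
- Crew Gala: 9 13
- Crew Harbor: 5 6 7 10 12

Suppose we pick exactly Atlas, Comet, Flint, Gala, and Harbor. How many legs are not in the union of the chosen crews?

0

Union of Atlas, Comet, Flint, Gala, Harbor = {4, 5, 6, 7, 8, 9, 10, 11, 12, 13} — that's every leg, so 0 are uncovered.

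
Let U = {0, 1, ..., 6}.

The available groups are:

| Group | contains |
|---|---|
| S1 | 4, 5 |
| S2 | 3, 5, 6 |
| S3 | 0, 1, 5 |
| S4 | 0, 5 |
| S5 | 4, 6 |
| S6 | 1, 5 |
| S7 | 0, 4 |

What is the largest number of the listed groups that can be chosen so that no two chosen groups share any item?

S3, S5 are pairwise disjoint (S3={0,1,5}; S5={4,6}).
Every remaining group overlaps one of these, and no 3 of the listed groups are pairwise disjoint, so 2 is the maximum.

2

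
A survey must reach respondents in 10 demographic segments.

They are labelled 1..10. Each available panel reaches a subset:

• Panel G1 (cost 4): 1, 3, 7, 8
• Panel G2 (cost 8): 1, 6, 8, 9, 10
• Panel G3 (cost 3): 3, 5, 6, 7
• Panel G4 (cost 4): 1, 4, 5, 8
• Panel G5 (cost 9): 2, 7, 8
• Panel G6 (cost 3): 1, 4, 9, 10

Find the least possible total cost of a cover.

G3, G5, G6 together cover every segment (G3 ∪ G5 ∪ G6 = {1, 2, 3, 4, 5, 6, 7, 8, 9, 10}); total cost 3 + 9 + 3 = 15.
The greedy pick G3, G6, G1, G5 costs 19; no covering selection beats 15.

15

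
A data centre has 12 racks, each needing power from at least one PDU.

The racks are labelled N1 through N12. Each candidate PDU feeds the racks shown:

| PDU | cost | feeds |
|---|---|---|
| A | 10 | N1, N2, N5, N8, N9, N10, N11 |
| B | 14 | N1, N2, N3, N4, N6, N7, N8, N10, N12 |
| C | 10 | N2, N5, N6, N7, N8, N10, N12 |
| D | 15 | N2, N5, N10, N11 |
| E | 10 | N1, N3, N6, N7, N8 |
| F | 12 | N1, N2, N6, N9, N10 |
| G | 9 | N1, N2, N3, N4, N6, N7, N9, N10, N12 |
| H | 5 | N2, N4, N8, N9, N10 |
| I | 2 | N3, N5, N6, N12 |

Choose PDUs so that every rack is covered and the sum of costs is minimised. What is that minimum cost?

19

A, G together cover every rack (A ∪ G = {N1, N2, N3, N4, N5, N6, N7, N8, N9, N10, N11, N12}); total cost 10 + 9 = 19.
The greedy pick I, H, G, A costs 26; no covering selection beats 19.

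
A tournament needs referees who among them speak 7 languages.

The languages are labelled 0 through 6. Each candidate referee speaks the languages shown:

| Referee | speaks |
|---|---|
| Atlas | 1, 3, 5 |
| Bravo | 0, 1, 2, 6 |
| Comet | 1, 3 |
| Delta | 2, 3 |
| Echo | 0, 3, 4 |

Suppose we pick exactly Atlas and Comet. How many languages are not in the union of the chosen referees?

4

Union of Atlas, Comet = {1, 3, 5}.
Not covered: 0, 2, 4, 6 — 4 languages.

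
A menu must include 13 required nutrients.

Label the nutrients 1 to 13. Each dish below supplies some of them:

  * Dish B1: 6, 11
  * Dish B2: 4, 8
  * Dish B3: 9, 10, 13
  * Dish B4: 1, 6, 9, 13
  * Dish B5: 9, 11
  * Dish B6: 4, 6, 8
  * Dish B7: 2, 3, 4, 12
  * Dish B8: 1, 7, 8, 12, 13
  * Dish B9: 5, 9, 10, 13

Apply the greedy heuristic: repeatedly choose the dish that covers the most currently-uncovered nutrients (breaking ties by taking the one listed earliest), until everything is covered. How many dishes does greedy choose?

Greedy: pick B8 (covers 5 new) → pick B7 (covers 3 new) → pick B9 (covers 3 new) → pick B1 (covers 2 new). Total picks: 4.

4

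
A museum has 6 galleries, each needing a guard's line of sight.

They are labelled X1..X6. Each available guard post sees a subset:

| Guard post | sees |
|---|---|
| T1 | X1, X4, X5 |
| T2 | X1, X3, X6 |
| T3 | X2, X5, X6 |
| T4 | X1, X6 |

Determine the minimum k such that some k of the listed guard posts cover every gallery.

Take {T1, T2, T3}. Their union is {X1, X2, X3, X4, X5, X6}, which is all 6 galleries.
Only T3 contains X2, so T3 is forced; the remaining 3 galleries need at least 2 more guard posts (each remaining guard post adds at most 2) — so at least 3 guard posts are needed, and 3 is optimal.

3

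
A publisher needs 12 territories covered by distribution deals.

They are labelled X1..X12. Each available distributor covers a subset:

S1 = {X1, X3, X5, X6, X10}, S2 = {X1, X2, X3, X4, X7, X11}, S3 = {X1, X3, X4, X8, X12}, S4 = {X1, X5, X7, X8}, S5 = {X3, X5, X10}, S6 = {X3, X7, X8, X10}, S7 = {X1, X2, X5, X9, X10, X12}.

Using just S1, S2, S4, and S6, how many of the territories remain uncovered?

2

Union of S1, S2, S4, S6 = {X1, X2, X3, X4, X5, X6, X7, X8, X10, X11}.
Not covered: X9, X12 — 2 territories.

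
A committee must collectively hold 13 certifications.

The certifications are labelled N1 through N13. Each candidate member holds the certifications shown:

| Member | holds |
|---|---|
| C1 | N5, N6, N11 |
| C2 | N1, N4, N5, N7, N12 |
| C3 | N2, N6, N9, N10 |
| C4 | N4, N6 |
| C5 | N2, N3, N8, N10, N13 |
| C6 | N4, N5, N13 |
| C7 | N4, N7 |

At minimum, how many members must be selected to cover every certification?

4

C1 and C2 and C3 and C5 together: C1 ∪ C2 ∪ C3 ∪ C5 = {N1, N2, N3, N4, N5, N6, N7, N8, N9, N10, N11, N12, N13} — every certification is covered.
No 3 of the 7 members cover everything (all 35 combinations miss at least one certification), so 4 is optimal.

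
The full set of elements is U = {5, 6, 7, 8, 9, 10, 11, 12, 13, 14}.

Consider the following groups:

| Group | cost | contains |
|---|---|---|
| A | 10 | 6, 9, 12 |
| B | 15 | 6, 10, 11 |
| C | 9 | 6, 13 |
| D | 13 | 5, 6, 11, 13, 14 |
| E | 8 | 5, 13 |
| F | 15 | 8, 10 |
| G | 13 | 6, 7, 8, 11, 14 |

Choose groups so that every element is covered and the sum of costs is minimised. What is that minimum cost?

46

A, E, F, G together cover every element (A ∪ E ∪ F ∪ G = {5, 6, 7, 8, 9, 10, 11, 12, 13, 14}); total cost 10 + 8 + 15 + 13 = 46.
The greedy pick D, A, G, B costs 51; no covering selection beats 46.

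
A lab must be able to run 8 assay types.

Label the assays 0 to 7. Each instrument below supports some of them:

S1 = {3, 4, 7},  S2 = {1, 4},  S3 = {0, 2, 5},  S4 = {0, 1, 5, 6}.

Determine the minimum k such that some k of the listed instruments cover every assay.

S1 and S3 and S4 together: S1 ∪ S3 ∪ S4 = {0, 1, 2, 3, 4, 5, 6, 7} — every assay is covered.
Only S3 contains 2, so S3 is forced; the remaining 5 assays need at least 2 more instruments (each remaining instrument adds at most 3) — so at least 3 instruments are needed, and 3 is optimal.

3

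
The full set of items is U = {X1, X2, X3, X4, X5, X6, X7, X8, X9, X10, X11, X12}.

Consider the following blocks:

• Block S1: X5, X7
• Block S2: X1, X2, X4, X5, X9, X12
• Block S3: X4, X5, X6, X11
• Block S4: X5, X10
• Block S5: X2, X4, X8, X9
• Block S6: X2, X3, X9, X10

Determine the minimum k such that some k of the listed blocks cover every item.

5

S1, S2, S3, S5, and S6 cover everything between them: the union {X1, X2, X3, X4, X5, X6, X7, X8, X9, X10, X11, X12} is all of U.
No 4 of the 6 blocks cover everything (all 15 combinations miss at least one item), so 5 is optimal.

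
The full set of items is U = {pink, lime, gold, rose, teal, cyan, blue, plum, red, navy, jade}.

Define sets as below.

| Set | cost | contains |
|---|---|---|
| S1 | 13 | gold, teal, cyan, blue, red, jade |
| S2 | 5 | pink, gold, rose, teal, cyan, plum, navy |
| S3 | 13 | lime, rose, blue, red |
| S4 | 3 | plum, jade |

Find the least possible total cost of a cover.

S2, S3, S4 together cover every item (S2 ∪ S3 ∪ S4 = {pink, lime, gold, rose, teal, cyan, blue, plum, red, navy, jade}); total cost 5 + 13 + 3 = 21.
No covering selection has total cost below 21.

21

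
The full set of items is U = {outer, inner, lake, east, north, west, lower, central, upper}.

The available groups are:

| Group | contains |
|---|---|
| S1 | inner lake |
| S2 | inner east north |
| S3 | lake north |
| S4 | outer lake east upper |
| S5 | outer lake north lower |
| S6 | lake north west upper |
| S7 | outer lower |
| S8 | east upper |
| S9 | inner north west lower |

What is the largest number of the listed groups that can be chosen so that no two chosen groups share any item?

3

S3, S7, S8 are pairwise disjoint (S3={lake,north}; S7={outer,lower}; S8={east,upper}).
Every remaining group overlaps one of these, and no 4 of the listed groups are pairwise disjoint, so 3 is the maximum.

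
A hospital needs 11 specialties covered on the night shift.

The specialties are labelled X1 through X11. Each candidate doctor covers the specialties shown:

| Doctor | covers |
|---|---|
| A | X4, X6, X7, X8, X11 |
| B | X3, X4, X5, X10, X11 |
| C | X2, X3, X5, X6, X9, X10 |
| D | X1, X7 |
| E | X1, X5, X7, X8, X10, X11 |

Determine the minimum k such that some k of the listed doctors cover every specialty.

3

Take {A, C, D}. Their union is {X1, X2, X3, X4, X5, X6, X7, X8, X9, X10, X11}, which is all 11 specialties.
Only C contains X2, so C is forced; the remaining 5 specialties need at least 2 more doctors (each remaining doctor adds at most 4) — so at least 3 doctors are needed, and 3 is optimal.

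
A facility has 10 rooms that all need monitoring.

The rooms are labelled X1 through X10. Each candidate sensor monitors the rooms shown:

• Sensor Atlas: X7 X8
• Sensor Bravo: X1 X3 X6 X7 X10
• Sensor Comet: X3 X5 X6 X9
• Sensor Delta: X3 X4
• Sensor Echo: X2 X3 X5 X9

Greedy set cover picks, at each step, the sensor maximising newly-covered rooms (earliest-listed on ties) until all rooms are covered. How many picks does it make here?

4

Greedy: pick Bravo (covers 5 new) → pick Echo (covers 3 new) → pick Atlas (covers 1 new) → pick Delta (covers 1 new). Total picks: 4.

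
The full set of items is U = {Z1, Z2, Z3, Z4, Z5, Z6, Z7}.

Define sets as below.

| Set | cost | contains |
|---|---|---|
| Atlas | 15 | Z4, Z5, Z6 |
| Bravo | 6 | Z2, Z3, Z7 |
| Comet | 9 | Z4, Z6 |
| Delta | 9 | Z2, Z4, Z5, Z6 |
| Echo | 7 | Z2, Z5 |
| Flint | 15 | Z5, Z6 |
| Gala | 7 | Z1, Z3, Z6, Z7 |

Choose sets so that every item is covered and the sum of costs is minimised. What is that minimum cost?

Delta, Gala together cover every item (Delta ∪ Gala = {Z1, Z2, Z3, Z4, Z5, Z6, Z7}); total cost 9 + 7 = 16.
No covering selection has total cost below 16.

16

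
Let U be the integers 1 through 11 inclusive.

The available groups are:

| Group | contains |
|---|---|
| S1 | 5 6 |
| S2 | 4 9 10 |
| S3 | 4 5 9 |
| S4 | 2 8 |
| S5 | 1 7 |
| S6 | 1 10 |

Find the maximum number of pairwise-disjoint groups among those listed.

S1, S2, S4, S5 are pairwise disjoint (S1={5,6}; S2={4,9,10}; S4={2,8}; S5={1,7}).
Every remaining group overlaps one of these, and no 5 of the listed groups are pairwise disjoint, so 4 is the maximum.

4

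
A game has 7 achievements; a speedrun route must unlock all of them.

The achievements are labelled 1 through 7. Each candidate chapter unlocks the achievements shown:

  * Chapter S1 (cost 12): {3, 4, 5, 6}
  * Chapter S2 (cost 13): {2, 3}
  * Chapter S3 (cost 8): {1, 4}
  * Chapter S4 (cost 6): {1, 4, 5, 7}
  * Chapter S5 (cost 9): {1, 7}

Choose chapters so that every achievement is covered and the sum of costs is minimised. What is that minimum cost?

31

S1, S2, S4 together cover every achievement (S1 ∪ S2 ∪ S4 = {1, 2, 3, 4, 5, 6, 7}); total cost 12 + 13 + 6 = 31.
No covering selection has total cost below 31.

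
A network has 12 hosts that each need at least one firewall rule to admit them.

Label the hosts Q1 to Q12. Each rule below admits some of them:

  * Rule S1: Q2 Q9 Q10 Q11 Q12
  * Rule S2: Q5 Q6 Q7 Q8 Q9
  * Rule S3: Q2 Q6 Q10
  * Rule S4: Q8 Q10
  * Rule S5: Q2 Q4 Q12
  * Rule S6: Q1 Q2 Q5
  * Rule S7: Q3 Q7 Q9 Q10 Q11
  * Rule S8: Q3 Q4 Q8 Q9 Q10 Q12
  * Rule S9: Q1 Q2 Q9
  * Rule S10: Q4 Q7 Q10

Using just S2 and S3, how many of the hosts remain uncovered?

Union of S2, S3 = {Q2, Q5, Q6, Q7, Q8, Q9, Q10}.
Not covered: Q1, Q3, Q4, Q11, Q12 — 5 hosts.

5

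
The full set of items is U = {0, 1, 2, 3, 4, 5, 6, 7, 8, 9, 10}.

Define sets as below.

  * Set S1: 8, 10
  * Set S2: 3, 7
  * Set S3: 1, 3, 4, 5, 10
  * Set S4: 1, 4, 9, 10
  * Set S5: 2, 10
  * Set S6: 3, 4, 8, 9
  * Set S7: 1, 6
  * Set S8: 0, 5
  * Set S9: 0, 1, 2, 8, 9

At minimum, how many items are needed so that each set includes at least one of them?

H = {1, 3, 5, 10} meets every set (each contains at least one member of H), and |H| = 4.
The sets S2, S5, S7, S8 are pairwise disjoint, so any hitting set needs a separate item for each — at least 4. Hence 4 is optimal.

4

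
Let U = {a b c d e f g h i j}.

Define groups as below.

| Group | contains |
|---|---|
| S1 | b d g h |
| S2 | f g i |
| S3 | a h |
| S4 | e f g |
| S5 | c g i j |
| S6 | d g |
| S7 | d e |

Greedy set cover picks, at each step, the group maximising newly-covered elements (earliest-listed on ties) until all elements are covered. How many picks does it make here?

4

Greedy: pick S1 (covers 4 new) → pick S5 (covers 3 new) → pick S4 (covers 2 new) → pick S3 (covers 1 new). Total picks: 4.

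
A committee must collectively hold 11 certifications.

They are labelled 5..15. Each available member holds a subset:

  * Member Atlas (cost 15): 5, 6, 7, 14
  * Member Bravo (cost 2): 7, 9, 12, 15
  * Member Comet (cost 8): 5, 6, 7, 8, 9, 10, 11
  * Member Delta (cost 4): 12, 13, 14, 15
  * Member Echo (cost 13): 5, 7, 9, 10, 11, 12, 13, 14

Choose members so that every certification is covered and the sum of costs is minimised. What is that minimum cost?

12

Comet, Delta together cover every certification (Comet ∪ Delta = {5, 6, 7, 8, 9, 10, 11, 12, 13, 14, 15}); total cost 8 + 4 = 12.
The greedy pick Bravo, Comet, Delta costs 14; no covering selection beats 12.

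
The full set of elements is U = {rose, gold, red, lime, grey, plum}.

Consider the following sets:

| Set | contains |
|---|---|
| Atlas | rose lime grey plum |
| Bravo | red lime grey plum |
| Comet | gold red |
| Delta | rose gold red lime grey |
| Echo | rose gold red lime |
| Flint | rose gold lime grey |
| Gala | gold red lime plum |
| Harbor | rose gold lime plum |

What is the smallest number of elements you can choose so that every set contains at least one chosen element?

2

H = {gold, lime} meets every set (each contains at least one member of H), and |H| = 2.
The sets Atlas, Comet are pairwise disjoint, so any hitting set needs a separate element for each — at least 2. Hence 2 is optimal.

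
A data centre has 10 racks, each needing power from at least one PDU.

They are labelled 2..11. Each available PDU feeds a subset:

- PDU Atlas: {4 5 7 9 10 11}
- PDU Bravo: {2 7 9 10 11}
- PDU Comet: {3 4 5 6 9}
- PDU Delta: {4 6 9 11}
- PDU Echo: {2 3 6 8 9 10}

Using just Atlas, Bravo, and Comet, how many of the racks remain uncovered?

Union of Atlas, Bravo, Comet = {2, 3, 4, 5, 6, 7, 9, 10, 11}.
Not covered: 8 — 1 rack.

1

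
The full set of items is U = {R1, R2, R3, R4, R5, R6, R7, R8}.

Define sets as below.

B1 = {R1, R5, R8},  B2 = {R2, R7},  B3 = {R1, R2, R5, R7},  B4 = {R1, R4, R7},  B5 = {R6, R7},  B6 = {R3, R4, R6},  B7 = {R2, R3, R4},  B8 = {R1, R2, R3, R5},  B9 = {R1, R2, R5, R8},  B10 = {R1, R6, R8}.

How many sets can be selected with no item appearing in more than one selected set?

3

B1, B2, B6 are pairwise disjoint (B1={R1,R5,R8}; B2={R2,R7}; B6={R3,R4,R6}).
Every remaining set overlaps one of these, and no 4 of the listed sets are pairwise disjoint, so 3 is the maximum.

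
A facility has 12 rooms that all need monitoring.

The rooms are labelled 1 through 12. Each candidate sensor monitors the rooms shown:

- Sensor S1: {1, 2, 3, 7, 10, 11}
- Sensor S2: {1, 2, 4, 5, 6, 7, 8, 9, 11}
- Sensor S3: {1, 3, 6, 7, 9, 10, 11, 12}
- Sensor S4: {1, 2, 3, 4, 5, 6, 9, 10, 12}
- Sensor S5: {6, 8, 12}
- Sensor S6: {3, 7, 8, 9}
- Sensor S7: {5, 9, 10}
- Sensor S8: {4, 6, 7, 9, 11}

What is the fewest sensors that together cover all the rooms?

2

S2 and S4 together: S2 ∪ S4 = {1, 2, 3, 4, 5, 6, 7, 8, 9, 10, 11, 12} — every room is covered.
No single sensor has all 12 rooms (the largest, S2, has 9), so 2 is optimal.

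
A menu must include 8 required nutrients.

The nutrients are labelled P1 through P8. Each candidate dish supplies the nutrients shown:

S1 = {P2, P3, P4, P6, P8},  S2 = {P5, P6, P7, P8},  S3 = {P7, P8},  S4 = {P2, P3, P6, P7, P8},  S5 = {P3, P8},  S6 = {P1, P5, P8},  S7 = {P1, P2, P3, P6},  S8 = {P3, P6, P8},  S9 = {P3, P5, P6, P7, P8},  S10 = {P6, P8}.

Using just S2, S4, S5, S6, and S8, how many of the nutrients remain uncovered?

Union of S2, S4, S5, S6, S8 = {P1, P2, P3, P5, P6, P7, P8}.
Not covered: P4 — 1 nutrient.

1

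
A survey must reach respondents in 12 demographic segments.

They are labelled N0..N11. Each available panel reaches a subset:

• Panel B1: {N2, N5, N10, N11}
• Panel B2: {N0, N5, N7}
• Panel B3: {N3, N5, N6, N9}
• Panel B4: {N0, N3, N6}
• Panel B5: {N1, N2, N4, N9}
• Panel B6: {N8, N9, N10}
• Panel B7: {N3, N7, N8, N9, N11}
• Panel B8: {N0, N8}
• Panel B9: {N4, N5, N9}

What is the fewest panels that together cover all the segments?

B1 and B4 and B5 and B7 together: B1 ∪ B4 ∪ B5 ∪ B7 = {N0, N1, N2, N3, N4, N5, N6, N7, N8, N9, N10, N11} — every segment is covered.
No 3 of the 9 panels cover everything (all 84 combinations miss at least one segment), so 4 is optimal.

4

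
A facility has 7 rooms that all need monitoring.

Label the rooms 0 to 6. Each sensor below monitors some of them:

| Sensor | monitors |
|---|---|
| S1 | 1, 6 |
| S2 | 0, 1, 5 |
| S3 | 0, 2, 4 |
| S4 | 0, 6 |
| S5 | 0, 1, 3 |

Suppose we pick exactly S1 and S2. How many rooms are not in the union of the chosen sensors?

Union of S1, S2 = {0, 1, 5, 6}.
Not covered: 2, 3, 4 — 3 rooms.

3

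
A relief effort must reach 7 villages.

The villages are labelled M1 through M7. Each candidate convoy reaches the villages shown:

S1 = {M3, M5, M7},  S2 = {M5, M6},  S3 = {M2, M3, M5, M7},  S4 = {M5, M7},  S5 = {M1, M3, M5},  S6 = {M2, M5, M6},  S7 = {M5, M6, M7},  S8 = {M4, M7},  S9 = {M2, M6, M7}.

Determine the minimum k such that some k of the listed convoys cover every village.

Take {S5, S6, S8}. Their union is {M1, M2, M3, M4, M5, M6, M7}, which is all 7 villages.
Only S5 contains M1, so S5 is forced; the remaining 4 villages need at least 2 more convoys (each remaining convoy adds at most 3) — so at least 3 convoys are needed, and 3 is optimal.

3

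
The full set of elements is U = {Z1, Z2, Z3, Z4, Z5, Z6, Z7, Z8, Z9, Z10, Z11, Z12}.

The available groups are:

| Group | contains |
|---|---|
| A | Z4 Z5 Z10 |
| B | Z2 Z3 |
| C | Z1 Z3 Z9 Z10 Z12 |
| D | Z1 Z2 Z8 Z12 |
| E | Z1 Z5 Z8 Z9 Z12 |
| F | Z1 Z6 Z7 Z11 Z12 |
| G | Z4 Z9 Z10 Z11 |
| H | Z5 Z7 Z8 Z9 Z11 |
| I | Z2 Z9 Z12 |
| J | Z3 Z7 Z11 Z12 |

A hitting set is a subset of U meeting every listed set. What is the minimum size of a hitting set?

T = {Z1, Z3, Z9, Z10} meets every group (each contains at least one member of T), and |T| = 4.
No choice of 3 elements meets every group, so 4 is the minimum.

4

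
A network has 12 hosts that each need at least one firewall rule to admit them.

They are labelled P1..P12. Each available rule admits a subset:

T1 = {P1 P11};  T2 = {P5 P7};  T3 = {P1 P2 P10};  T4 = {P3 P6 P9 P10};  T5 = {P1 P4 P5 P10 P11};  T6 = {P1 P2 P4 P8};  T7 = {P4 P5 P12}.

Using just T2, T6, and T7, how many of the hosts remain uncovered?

Union of T2, T6, T7 = {P1, P2, P4, P5, P7, P8, P12}.
Not covered: P3, P6, P9, P10, P11 — 5 hosts.

5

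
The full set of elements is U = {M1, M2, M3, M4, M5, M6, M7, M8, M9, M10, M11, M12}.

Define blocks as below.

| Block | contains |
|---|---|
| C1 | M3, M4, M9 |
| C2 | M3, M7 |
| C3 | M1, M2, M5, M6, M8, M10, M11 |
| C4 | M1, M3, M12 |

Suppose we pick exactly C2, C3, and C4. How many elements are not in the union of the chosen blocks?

2

Union of C2, C3, C4 = {M1, M2, M3, M5, M6, M7, M8, M10, M11, M12}.
Not covered: M4, M9 — 2 elements.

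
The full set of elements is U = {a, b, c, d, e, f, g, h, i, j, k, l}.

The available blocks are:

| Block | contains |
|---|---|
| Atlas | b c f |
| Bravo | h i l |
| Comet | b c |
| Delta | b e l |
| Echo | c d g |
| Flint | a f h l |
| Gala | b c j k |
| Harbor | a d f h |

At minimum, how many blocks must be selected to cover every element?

5

Bravo and Delta and Echo and Gala and Harbor together: Bravo ∪ Delta ∪ Echo ∪ Gala ∪ Harbor = {a, b, c, d, e, f, g, h, i, j, k, l} — every element is covered.
No 4 of the 8 blocks cover everything (all 70 combinations miss at least one element), so 5 is optimal.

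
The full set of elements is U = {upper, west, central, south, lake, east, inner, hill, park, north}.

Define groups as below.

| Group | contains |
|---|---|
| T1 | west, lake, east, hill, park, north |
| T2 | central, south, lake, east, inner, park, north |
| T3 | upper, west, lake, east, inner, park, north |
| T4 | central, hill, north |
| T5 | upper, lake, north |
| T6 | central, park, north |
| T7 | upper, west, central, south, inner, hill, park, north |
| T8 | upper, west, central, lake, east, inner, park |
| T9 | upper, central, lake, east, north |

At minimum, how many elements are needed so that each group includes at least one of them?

Take H = {park, north}. Each listed group contains at least one of these, so H is a hitting set of size 2.
No single element lies in every group, so at least 2 are needed and 2 is optimal.

2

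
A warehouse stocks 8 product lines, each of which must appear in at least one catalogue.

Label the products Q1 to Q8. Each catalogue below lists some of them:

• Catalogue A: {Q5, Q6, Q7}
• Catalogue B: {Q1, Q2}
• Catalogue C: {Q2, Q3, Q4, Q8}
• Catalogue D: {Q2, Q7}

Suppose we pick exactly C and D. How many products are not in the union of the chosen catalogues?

3

Union of C, D = {Q2, Q3, Q4, Q7, Q8}.
Not covered: Q1, Q5, Q6 — 3 products.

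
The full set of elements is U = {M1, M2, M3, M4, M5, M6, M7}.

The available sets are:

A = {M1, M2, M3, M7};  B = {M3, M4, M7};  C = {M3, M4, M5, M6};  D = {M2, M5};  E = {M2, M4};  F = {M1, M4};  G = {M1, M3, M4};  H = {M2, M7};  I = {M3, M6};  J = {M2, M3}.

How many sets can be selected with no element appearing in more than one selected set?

3

D, F, I are pairwise disjoint (D={M2,M5}; F={M1,M4}; I={M3,M6}).
Every remaining set overlaps one of these, and no 4 of the listed sets are pairwise disjoint, so 3 is the maximum.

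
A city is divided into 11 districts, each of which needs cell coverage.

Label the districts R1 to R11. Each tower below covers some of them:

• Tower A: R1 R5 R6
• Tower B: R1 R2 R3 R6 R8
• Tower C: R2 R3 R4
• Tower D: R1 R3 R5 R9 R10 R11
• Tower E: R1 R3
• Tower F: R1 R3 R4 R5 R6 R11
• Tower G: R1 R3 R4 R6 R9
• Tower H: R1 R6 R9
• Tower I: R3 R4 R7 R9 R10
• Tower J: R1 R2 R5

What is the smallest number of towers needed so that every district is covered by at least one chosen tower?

3

B and F and I together: B ∪ F ∪ I = {R1, R2, R3, R4, R5, R6, R7, R8, R9, R10, R11} — every district is covered.
Only I contains R7, so I is forced; the remaining 6 districts need at least 2 more towers (each remaining tower adds at most 4) — so at least 3 towers are needed, and 3 is optimal.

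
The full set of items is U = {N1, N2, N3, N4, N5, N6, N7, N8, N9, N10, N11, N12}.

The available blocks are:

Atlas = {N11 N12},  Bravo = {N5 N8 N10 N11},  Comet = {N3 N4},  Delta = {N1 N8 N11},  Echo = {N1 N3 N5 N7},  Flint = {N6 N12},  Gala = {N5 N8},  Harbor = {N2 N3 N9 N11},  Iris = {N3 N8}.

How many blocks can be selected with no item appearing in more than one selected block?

3

Flint, Gala, Harbor are pairwise disjoint (Flint={N6,N12}; Gala={N5,N8}; Harbor={N2,N3,N9,N11}).
Every remaining block overlaps one of these, and no 4 of the listed blocks are pairwise disjoint, so 3 is the maximum.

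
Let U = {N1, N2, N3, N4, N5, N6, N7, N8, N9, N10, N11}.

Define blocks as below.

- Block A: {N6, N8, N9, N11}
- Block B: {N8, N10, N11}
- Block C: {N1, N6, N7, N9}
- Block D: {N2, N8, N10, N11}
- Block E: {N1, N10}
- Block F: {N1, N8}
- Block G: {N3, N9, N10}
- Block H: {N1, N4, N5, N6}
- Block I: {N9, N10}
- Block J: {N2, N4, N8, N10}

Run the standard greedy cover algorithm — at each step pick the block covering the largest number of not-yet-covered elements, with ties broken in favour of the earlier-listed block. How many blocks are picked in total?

Greedy: pick A (covers 4 new) → pick H (covers 3 new) → pick D (covers 2 new) → pick C (covers 1 new) → pick G (covers 1 new). Total picks: 5.
(The true minimum cover uses only 4 blocks, so greedy is not optimal here.)

5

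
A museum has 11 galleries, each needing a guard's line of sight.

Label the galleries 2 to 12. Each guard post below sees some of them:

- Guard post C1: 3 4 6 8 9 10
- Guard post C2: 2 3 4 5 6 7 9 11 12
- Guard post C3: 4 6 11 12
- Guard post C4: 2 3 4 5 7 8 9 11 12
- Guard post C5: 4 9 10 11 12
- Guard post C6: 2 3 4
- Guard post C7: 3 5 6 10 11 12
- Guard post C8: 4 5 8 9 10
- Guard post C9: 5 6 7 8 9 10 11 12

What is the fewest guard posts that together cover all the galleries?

2

C4 and C9 together: C4 ∪ C9 = {2, 3, 4, 5, 6, 7, 8, 9, 10, 11, 12} — every gallery is covered.
No single guard post has all 11 galleries (the largest, C2, has 9), so 2 is optimal.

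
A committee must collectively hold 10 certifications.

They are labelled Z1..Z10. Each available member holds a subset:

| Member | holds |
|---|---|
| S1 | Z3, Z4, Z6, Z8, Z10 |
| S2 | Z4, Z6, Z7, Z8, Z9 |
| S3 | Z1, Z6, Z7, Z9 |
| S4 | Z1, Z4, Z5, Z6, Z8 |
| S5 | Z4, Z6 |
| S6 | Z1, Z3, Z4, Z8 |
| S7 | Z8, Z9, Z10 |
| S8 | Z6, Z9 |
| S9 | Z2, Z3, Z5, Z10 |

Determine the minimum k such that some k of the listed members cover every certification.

3

Take {S2, S3, S9}. Their union is {Z1, Z2, Z3, Z4, Z5, Z6, Z7, Z8, Z9, Z10}, which is all 10 certifications.
Only S9 contains Z2, so S9 is forced; the remaining 6 certifications need at least 2 more members (each remaining member adds at most 5) — so at least 3 members are needed, and 3 is optimal.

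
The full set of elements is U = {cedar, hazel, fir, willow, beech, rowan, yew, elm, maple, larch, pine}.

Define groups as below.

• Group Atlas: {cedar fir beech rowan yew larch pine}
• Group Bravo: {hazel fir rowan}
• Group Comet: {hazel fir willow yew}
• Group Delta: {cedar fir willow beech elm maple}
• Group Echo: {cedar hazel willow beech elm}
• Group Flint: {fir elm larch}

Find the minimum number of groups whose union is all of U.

Atlas, Bravo, and Delta cover everything between them: the union {cedar, hazel, fir, willow, beech, rowan, yew, elm, maple, larch, pine} is all of U.
Only Delta contains maple, so Delta is forced; the remaining 5 elements need at least 2 more groups (each remaining group adds at most 4) — so at least 3 groups are needed, and 3 is optimal.

3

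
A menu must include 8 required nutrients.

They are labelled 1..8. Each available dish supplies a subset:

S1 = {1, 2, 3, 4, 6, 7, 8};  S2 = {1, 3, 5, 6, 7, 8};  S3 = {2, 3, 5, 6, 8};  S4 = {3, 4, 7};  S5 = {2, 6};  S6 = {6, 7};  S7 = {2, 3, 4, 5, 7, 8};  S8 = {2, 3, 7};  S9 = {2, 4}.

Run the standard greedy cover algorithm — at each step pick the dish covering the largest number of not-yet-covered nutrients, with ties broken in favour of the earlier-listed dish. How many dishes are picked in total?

Greedy: pick S1 (covers 7 new) → pick S2 (covers 1 new). Total picks: 2.

2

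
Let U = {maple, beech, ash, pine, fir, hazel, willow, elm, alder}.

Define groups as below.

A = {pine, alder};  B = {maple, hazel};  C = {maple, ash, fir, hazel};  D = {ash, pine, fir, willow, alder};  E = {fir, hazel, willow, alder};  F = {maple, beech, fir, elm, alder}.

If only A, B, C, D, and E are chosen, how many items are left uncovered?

Union of A, B, C, D, E = {maple, ash, pine, fir, hazel, willow, alder}.
Not covered: beech, elm — 2 items.

2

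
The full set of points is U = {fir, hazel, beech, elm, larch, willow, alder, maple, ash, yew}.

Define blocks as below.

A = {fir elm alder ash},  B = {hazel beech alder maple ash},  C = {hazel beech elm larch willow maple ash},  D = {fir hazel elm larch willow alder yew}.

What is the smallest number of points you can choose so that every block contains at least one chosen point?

Take H = {alder, ash}. Each listed block contains at least one of these, so H is a hitting set of size 2.
No single point lies in every block, so at least 2 are needed and 2 is optimal.

2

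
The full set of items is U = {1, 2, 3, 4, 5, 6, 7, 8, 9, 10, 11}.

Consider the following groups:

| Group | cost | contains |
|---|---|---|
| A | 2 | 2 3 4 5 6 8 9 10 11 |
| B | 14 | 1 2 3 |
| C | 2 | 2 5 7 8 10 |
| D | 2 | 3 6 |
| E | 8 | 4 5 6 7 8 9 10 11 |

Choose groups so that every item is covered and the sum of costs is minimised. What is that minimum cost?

A, B, C together cover every item (A ∪ B ∪ C = {1, 2, 3, 4, 5, 6, 7, 8, 9, 10, 11}); total cost 2 + 14 + 2 = 18.
No covering selection has total cost below 18.

18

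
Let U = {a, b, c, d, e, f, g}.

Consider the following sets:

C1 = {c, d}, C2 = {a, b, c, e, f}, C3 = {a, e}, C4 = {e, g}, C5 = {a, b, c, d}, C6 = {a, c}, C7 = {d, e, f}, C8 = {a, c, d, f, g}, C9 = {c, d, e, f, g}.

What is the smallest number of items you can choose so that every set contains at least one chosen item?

H = {c, e} meets every set (each contains at least one member of H), and |H| = 2.
The sets C4, C6 are pairwise disjoint, so any hitting set needs a separate item for each — at least 2. Hence 2 is optimal.

2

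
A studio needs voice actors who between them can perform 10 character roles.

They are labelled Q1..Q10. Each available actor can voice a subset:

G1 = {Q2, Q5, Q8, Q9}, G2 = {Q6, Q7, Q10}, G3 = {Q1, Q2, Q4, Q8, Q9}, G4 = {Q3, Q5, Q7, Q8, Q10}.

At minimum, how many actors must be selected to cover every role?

Take {G2, G3, G4}. Their union is {Q1, Q2, Q3, Q4, Q5, Q6, Q7, Q8, Q9, Q10}, which is all 10 roles.
Only G3 contains Q1, so G3 is forced; the remaining 5 roles need at least 2 more actors (each remaining actor adds at most 4) — so at least 3 actors are needed, and 3 is optimal.

3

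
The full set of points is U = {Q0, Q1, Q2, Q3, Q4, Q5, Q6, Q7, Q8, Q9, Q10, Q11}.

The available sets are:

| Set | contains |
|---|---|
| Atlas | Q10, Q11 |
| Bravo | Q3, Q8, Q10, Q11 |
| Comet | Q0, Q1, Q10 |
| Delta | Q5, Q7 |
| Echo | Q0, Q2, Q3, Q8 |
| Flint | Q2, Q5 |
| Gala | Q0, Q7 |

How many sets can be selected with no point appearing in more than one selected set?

Bravo, Flint, Gala are pairwise disjoint (Bravo={Q3,Q8,Q10,Q11}; Flint={Q2,Q5}; Gala={Q0,Q7}).
Every remaining set overlaps one of these, and no 4 of the listed sets are pairwise disjoint, so 3 is the maximum.

3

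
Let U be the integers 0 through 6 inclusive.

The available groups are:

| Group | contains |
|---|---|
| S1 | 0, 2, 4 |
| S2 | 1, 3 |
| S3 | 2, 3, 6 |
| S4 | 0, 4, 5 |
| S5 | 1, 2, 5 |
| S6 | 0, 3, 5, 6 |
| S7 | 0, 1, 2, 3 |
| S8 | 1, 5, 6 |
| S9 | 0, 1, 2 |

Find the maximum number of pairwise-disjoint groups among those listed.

S1, S2 are pairwise disjoint (S1={0,2,4}; S2={1,3}).
Every remaining group overlaps one of these, and no 3 of the listed groups are pairwise disjoint, so 2 is the maximum.

2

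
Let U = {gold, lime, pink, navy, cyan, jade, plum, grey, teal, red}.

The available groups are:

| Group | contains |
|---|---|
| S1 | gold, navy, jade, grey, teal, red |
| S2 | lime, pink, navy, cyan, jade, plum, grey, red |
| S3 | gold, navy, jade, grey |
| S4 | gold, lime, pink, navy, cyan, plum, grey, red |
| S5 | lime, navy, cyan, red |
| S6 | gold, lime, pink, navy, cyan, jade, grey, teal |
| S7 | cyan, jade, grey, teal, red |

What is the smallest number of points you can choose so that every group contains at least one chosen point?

2

The 2 points {navy, teal} hit every group.
No single point lies in every group, so at least 2 are needed and 2 is optimal.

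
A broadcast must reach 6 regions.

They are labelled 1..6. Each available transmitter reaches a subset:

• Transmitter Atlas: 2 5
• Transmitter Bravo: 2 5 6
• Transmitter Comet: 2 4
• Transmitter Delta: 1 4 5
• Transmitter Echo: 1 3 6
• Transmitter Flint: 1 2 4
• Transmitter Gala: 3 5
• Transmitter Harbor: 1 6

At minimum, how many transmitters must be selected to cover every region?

3

Take {Comet, Echo, Gala}. Their union is {1, 2, 3, 4, 5, 6}, which is all 6 regions.
No 2 of the 8 transmitters cover everything (all 28 combinations miss at least one region), so 3 is optimal.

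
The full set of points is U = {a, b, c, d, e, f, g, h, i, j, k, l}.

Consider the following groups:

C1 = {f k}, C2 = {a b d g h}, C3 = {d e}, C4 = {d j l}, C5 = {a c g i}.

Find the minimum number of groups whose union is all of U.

C1, C2, C3, C4, and C5 cover everything between them: the union {a, b, c, d, e, f, g, h, i, j, k, l} is all of U.
Only C2 contains b, so C2 is forced; the remaining 7 points need at least 4 more groups (each remaining group adds at most 2) — so at least 5 groups are needed, and 5 is optimal.

5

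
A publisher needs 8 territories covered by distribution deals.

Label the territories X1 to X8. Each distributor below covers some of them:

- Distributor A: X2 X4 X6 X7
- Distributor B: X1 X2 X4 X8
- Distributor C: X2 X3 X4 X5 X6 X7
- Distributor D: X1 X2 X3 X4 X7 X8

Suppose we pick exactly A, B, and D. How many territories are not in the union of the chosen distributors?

1

Union of A, B, D = {X1, X2, X3, X4, X6, X7, X8}.
Not covered: X5 — 1 territory.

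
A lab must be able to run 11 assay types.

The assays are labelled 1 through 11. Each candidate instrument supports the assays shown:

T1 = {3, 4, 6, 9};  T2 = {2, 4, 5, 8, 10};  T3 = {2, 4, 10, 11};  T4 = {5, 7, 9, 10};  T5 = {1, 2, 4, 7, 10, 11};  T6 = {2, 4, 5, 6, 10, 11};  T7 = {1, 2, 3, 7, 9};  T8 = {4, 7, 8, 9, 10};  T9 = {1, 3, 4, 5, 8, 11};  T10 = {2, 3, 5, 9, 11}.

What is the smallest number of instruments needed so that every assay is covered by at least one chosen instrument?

T1 and T5 and T9 together: T1 ∪ T5 ∪ T9 = {1, 2, 3, 4, 5, 6, 7, 8, 9, 10, 11} — every assay is covered.
No 2 of the 10 instruments cover everything (all 45 combinations miss at least one assay), so 3 is optimal.

3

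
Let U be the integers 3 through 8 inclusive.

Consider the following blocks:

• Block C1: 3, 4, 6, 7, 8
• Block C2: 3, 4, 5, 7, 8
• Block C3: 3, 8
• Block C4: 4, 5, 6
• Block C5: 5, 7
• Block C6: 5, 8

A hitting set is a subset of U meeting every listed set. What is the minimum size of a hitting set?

2

Take H = {5, 8}. Each listed block contains at least one of these, so H is a hitting set of size 2.
The blocks C3, C5 are pairwise disjoint, so any hitting set needs a separate point for each — at least 2. Hence 2 is optimal.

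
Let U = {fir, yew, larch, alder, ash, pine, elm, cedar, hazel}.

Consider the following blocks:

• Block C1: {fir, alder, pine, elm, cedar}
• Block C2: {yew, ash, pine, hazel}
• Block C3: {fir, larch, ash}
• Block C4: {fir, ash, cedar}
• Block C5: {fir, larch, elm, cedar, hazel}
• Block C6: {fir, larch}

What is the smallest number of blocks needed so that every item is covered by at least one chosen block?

Take {C1, C2, C3}. Their union is {fir, yew, larch, alder, ash, pine, elm, cedar, hazel}, which is all 9 items.
Only C2 contains yew, so C2 is forced; the remaining 5 items need at least 2 more blocks (each remaining block adds at most 4) — so at least 3 blocks are needed, and 3 is optimal.

3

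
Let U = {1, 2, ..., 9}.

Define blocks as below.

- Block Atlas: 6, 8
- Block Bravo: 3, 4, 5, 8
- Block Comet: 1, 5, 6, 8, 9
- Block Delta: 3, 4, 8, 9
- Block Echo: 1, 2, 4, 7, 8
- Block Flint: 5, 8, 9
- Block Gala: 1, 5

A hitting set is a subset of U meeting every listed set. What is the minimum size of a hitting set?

H = {1, 8} meets every block (each contains at least one member of H), and |H| = 2.
The blocks Atlas, Gala are pairwise disjoint, so any hitting set needs a separate element for each — at least 2. Hence 2 is optimal.

2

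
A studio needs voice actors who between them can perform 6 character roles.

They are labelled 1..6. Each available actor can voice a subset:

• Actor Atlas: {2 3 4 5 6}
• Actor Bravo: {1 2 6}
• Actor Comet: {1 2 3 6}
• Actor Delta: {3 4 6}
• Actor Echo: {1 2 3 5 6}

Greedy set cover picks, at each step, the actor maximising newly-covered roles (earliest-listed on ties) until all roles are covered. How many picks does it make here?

2

Greedy: pick Atlas (covers 5 new) → pick Bravo (covers 1 new). Total picks: 2.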